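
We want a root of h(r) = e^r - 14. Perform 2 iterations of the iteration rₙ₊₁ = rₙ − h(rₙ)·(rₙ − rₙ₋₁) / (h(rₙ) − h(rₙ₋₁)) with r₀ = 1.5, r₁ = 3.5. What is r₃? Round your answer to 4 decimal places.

2.4541

h(1.5) = -9.518311, h(3.5) = 19.115452
r₂ = 3.500000 − 19.115452·(3.500000 − 1.500000) / (19.115452 − (-9.518311)) = 3.500000 − (38.230904)/(28.633763) = 2.164831
h(2.164831) = -5.286868
r₃ = 2.164831 − (-5.286868)·(2.164831 − 3.500000) / (-5.286868 − 19.115452) = 2.164831 − (7.058861)/(-24.402320) = 2.454101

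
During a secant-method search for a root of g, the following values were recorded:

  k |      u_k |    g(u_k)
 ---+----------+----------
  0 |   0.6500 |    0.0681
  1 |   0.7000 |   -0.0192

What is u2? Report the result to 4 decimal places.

0.6890

u2 = 0.7000 − (-0.0192)·(0.7000 − 0.6500) / (-0.0192 − 0.0681)
   = 0.7000 − (-0.000960)/(-0.087300) = 0.689003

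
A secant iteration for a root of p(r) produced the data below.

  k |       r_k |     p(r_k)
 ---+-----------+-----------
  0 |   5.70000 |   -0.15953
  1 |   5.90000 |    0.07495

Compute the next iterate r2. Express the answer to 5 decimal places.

5.83607

r2 = 5.90000 − 0.07495·(5.90000 − 5.70000) / (0.07495 − (-0.15953))
   = 5.90000 − (0.0149900)/(0.2344800) = 5.8360713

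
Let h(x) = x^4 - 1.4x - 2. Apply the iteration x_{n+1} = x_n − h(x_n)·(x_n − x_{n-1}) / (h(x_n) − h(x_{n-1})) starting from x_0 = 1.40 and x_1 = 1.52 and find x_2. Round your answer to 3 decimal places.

1.411

h(1.40) = -0.11840, h(1.52) = 1.20995
x_2 = 1.52000 − 1.20995·(1.52000 − 1.40000) / (1.20995 − (-0.11840)) = 1.52000 − (0.14519)/(1.32835) = 1.41070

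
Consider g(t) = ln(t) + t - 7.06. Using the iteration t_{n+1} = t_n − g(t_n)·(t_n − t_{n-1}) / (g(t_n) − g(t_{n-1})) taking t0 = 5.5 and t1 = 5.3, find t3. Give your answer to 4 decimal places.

5.3777

g(5.5) = 0.144748, g(5.3) = -0.092293
t2 = 5.300000 − (-0.092293)·(5.300000 − 5.500000) / (-0.092293 − 0.144748) = 5.300000 − (0.018459)/(-0.237041) = 5.377871
g(5.377871) = 0.000164
t3 = 5.377871 − 0.000164·(5.377871 − 5.300000) / (0.000164 − (-0.092293)) = 5.377871 − (0.000013)/(0.092457) = 5.377733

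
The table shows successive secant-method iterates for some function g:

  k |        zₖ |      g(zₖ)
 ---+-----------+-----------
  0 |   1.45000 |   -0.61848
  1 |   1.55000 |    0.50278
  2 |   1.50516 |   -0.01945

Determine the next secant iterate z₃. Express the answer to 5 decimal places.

z₃ = 1.50516 − (-0.01945)·(1.50516 − 1.55000) / (-0.01945 − 0.50278)
   = 1.50516 − (0.0008721)/(-0.5222300) = 1.5068300

1.50683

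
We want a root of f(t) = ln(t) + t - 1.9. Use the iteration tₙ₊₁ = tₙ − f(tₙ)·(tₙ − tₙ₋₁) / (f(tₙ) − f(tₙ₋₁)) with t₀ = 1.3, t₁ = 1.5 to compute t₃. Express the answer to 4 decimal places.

f(1.3) = -0.337636, f(1.5) = 0.005465
t₂ = 1.500000 − 0.005465·(1.500000 − 1.300000) / (0.005465 − (-0.337636)) = 1.500000 − (0.001093)/(0.343101) = 1.496814
f(1.496814) = 0.000153
t₃ = 1.496814 − 0.000153·(1.496814 − 1.500000) / (0.000153 − 0.005465) = 1.496814 − (0.000000)/(-0.005312) = 1.496722

1.4967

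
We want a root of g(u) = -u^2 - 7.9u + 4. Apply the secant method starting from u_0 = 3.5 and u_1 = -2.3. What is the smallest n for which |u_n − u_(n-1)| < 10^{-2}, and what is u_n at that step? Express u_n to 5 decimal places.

n = 6, u_n = 0.47749

g(3.5) = -35.9000000, g(-2.3) = 16.8800000
u_2 = -2.3000000 − 16.8800000·(-5.8000000)/(52.7800000) = -0.4450549;  |Δ| = 1.8549451
g(-0.4450549) = 7.3178602
u_3 = -0.4450549 − 7.3178602·(1.8549451)/(-9.5621398) = 0.9745257;  |Δ| = 1.4195806
g(0.9745257) = -4.6484532
u_4 = 0.9745257 − (-4.6484532)·(1.4195806)/(-11.9663134) = 0.4230731;  |Δ| = 0.5514526
g(0.4230731) = 0.4787314
u_5 = 0.4230731 − 0.4787314·(-0.5514526)/(5.1271847) = 0.4745629;  |Δ| = 0.0514898
g(0.4745629) = 0.0257430
u_6 = 0.4745629 − 0.0257430·(0.0514898)/(-0.4529885) = 0.4774890;  |Δ| = 0.0029261
|u_6 − u_5| = 0.0029261 < 10^{-2}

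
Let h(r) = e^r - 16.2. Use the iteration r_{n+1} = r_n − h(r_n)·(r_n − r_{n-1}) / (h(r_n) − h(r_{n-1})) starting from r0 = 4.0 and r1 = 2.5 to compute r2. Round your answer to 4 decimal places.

h(4.0) = 38.398150, h(2.5) = -4.017506
r2 = 2.500000 − (-4.017506)·(2.500000 − 4.000000) / (-4.017506 − 38.398150) = 2.500000 − (6.026259)/(-42.415656) = 2.642076

2.6421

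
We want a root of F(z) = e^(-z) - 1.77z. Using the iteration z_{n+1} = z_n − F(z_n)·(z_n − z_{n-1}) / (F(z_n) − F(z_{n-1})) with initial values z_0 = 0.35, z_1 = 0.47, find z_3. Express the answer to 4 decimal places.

F(0.35) = 0.085188, F(0.47) = -0.206898
z_2 = 0.470000 − (-0.206898)·(0.470000 − 0.350000) / (-0.206898 − 0.085188) = 0.470000 − (-0.024828)/(-0.292086) = 0.384999
F(0.384999) = -0.000996
z_3 = 0.384999 − (-0.000996)·(0.384999 − 0.470000) / (-0.000996 − (-0.206898)) = 0.384999 − (0.000085)/(0.205902) = 0.384587

0.3846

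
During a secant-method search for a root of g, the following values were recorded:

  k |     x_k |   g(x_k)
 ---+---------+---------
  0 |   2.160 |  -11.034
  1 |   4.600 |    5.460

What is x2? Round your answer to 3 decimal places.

3.792

x2 = 4.600 − 5.460·(4.600 − 2.160) / (5.460 − (-11.034))
   = 4.600 − (13.32240)/(16.49400) = 3.79229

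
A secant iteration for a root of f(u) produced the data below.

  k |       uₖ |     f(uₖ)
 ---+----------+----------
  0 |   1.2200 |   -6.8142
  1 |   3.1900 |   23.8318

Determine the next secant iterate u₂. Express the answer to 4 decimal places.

u₂ = 3.1900 − 23.8318·(3.1900 − 1.2200) / (23.8318 − (-6.8142))
   = 3.1900 − (46.948646)/(30.646000) = 1.658033

1.6580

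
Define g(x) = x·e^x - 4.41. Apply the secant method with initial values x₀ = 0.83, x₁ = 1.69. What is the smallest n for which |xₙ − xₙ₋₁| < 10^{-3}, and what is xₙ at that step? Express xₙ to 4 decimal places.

n = 6, xₙ = 1.2560

g(0.83) = -2.506545, g(1.69) = 4.748922
x₂ = 1.690000 − 4.748922·(0.860000)/(7.255468) = 1.127104;  |Δ| = 0.562896
g(1.127104) = -0.930963
x₃ = 1.127104 − (-0.930963)·(-0.562896)/(-5.679885) = 1.219366;  |Δ| = 0.092262
g(1.219366) = -0.282399
x₄ = 1.219366 − (-0.282399)·(0.092262)/(0.648564) = 1.259538;  |Δ| = 0.040173
g(1.259538) = 0.028354
x₅ = 1.259538 − 0.028354·(0.040173)/(0.310753) = 1.255873;  |Δ| = 0.003665
g(1.255873) = -0.000754
x₆ = 1.255873 − (-0.000754)·(-0.003665)/(-0.029108) = 1.255968;  |Δ| = 0.000095
|x₆ − x₅| = 0.000095 < 10^{-3}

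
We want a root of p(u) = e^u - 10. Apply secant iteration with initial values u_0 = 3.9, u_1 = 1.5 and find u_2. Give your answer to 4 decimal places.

p(3.9) = 39.402449, p(1.5) = -5.518311
u_2 = 1.500000 − (-5.518311)·(1.500000 − 3.900000) / (-5.518311 − 39.402449) = 1.500000 − (13.243946)/(-44.920760) = 1.794829

1.7948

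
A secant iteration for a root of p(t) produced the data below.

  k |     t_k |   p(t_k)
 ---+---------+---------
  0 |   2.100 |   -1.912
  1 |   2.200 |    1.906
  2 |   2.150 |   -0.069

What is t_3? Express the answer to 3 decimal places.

t_3 = 2.150 − (-0.069)·(2.150 − 2.200) / (-0.069 − 1.906)
   = 2.150 − (0.00345)/(-1.97500) = 2.15175

2.152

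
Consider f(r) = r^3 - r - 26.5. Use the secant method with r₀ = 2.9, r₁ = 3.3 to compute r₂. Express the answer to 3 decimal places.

f(2.9) = -5.01100, f(3.3) = 6.13700
r₂ = 3.30000 − 6.13700·(3.30000 − 2.90000) / (6.13700 − (-5.01100)) = 3.30000 − (2.45480)/(11.14800) = 3.07980

3.080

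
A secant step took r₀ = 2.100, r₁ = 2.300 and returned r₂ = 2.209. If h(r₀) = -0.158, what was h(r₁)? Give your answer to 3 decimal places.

The secant line through (2.100, -0.158) and (2.300, h(r₁)) crosses zero at r₂ = 2.209.
So (2.100, -0.158), (2.300, h(r₁)), (2.209, 0) are collinear:
h(r₁) = -0.158 · (2.300 − 2.209) / (2.100 − 2.209) = -0.158 · (0.09100)/(-0.10900) = 0.13191

0.132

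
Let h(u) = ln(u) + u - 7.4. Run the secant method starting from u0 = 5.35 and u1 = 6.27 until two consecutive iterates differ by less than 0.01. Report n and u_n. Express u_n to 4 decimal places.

h(5.35) = -0.372903, h(6.27) = 0.705776
u2 = 6.270000 − 0.705776·(0.920000)/(1.078680) = 5.668047;  |Δ| = 0.601953
h(5.668047) = 0.002892
u3 = 5.668047 − 0.002892·(-0.601953)/(-0.702884) = 5.665571;  |Δ| = 0.002477
|u3 − u2| = 0.002477 < 0.01

n = 3, u_n = 5.6656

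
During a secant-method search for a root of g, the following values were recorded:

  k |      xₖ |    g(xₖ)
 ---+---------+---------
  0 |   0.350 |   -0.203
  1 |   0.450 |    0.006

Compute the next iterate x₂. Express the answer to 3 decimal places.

0.447

x₂ = 0.450 − 0.006·(0.450 − 0.350) / (0.006 − (-0.203))
   = 0.450 − (0.00060)/(0.20900) = 0.44713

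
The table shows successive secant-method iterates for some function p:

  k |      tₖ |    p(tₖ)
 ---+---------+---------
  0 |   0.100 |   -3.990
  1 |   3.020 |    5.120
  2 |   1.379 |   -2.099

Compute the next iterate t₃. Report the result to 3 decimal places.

1.856

t₃ = 1.379 − (-2.099)·(1.379 − 3.020) / (-2.099 − 5.120)
   = 1.379 − (3.44446)/(-7.21900) = 1.85614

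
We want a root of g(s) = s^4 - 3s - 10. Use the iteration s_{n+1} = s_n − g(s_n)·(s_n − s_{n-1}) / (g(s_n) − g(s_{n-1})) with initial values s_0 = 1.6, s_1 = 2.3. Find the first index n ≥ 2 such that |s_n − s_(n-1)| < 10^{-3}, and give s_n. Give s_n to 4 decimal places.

n = 6, s_n = 2.0000

g(1.6) = -8.246400, g(2.3) = 11.084100
s_2 = 2.300000 − 11.084100·(0.700000)/(19.330500) = 1.898620;  |Δ| = 0.401380
g(1.898620) = -2.701573
s_3 = 1.898620 − (-2.701573)·(-0.401380)/(-13.785673) = 1.977279;  |Δ| = 0.078658
g(1.977279) = -0.646626
s_4 = 1.977279 − (-0.646626)·(0.078658)/(2.054947) = 2.002030;  |Δ| = 0.024751
g(2.002030) = 0.058962
s_5 = 2.002030 − 0.058962·(0.024751)/(0.705587) = 1.999961;  |Δ| = 0.002068
g(1.999961) = -0.001118
s_6 = 1.999961 − (-0.001118)·(-0.002068)/(-0.060080) = 2.000000;  |Δ| = 0.000038
|s_6 − s_5| = 0.000038 < 10^{-3}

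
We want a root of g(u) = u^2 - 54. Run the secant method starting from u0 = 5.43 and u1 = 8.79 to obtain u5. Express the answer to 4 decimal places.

g(5.43) = -24.515100, g(8.79) = 23.264100
u2 = 8.790000 − 23.264100·(8.790000 − 5.430000) / (23.264100 − (-24.515100)) = 8.790000 − (78.167376)/(47.779200) = 7.153987
g(7.153987) = -2.820465
u3 = 7.153987 − (-2.820465)·(7.153987 − 8.790000) / (-2.820465 − 23.264100) = 7.153987 − (4.614317)/(-26.084565) = 7.330886
g(7.330886) = -0.258115
u4 = 7.330886 − (-0.258115)·(7.330886 − 7.153987) / (-0.258115 − (-2.820465)) = 7.330886 − (-0.045660)/(2.562350) = 7.348705
g(7.348705) = 0.003470
u5 = 7.348705 − 0.003470·(7.348705 − 7.330886) / (0.003470 − (-0.258115)) = 7.348705 − (0.000062)/(0.261585) = 7.348469

7.3485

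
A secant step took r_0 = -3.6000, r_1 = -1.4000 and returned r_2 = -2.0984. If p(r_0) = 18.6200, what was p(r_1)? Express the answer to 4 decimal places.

-8.6602

The secant line through (-3.6000, 18.6200) and (-1.4000, p(r_1)) crosses zero at r_2 = -2.0984.
So (-3.6000, 18.6200), (-1.4000, p(r_1)), (-2.0984, 0) are collinear:
p(r_1) = 18.6200 · (-1.4000 − (-2.0984)) / (-3.6000 − (-2.0984)) = 18.6200 · (0.698400)/(-1.501600) = -8.660234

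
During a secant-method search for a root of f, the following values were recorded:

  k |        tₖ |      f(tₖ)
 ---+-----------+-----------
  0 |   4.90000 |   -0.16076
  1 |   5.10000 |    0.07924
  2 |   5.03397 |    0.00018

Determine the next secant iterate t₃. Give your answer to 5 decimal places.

t₃ = 5.03397 − 0.00018·(5.03397 − 5.10000) / (0.00018 − 0.07924)
   = 5.03397 − (-0.0000119)/(-0.0790600) = 5.0338197

5.03382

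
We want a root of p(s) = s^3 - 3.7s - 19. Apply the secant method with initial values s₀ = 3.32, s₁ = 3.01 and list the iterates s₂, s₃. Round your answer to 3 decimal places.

p(3.32) = 5.31037, p(3.01) = -2.86610
s₂ = 3.01000 − (-2.86610)·(3.01000 − 3.32000) / (-2.86610 − 5.31037) = 3.01000 − (0.88849)/(-8.17647) = 3.11866
p(3.11866) = -0.20672
s₃ = 3.11866 − (-0.20672)·(3.11866 − 3.01000) / (-0.20672 − (-2.86610)) = 3.11866 − (-0.02246)/(2.65938) = 3.12711

3.119, 3.127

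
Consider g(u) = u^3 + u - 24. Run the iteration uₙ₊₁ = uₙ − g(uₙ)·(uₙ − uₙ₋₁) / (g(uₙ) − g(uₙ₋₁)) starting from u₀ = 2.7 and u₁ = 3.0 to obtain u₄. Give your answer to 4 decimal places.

g(2.7) = -1.617000, g(3.0) = 6.000000
u₂ = 3.000000 − 6.000000·(3.000000 − 2.700000) / (6.000000 − (-1.617000)) = 3.000000 − (1.800000)/(7.617000) = 2.763686
g(2.763686) = -0.127378
u₃ = 2.763686 − (-0.127378)·(2.763686 − 3.000000) / (-0.127378 − 6.000000) = 2.763686 − (0.030101)/(-6.127378) = 2.768599
g(2.768599) = -0.009699
u₄ = 2.768599 − (-0.009699)·(2.768599 − 2.763686) / (-0.009699 − (-0.127378)) = 2.768599 − (-0.000048)/(0.117679) = 2.769004

2.7690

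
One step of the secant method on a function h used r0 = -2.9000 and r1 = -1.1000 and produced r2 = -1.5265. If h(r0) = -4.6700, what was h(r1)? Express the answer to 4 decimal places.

1.4501

The secant line through (-2.9000, -4.6700) and (-1.1000, h(r1)) crosses zero at r2 = -1.5265.
So (-2.9000, -4.6700), (-1.1000, h(r1)), (-1.5265, 0) are collinear:
h(r1) = -4.6700 · (-1.1000 − (-1.5265)) / (-2.9000 − (-1.5265)) = -4.6700 · (0.426500)/(-1.373500) = 1.450131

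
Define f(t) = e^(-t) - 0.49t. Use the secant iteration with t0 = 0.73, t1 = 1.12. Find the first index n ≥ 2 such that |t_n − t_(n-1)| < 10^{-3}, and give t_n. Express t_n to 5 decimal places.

f(0.73) = 0.1242090, f(1.12) = -0.2225202
t2 = 1.1200000 − (-0.2225202)·(0.3900000)/(-0.3467292) = 0.8697099;  |Δ| = 0.2502901
f(0.8697099) = -0.0070848
t3 = 0.8697099 − (-0.0070848)·(-0.2502901)/(0.2154354) = 0.8614789;  |Δ| = 0.0082310
f(0.8614789) = 0.0004120
t4 = 0.8614789 − 0.0004120·(-0.0082310)/(0.0074968) = 0.8619313;  |Δ| = 0.0004524
|t4 − t3| = 0.0004524 < 10^{-3}

n = 4, t_n = 0.86193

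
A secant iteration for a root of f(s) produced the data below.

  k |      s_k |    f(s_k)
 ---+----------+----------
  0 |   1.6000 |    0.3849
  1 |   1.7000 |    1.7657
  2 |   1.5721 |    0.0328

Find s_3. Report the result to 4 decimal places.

1.5697

s_3 = 1.5721 − 0.0328·(1.5721 − 1.7000) / (0.0328 − 1.7657)
   = 1.5721 − (-0.004195)/(-1.732900) = 1.569679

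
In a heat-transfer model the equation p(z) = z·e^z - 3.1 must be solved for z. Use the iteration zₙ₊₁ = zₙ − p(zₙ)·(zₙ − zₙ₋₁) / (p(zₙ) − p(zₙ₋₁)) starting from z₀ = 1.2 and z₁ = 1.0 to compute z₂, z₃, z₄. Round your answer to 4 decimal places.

p(1.2) = 0.884140, p(1.0) = -0.381718
z₂ = 1.000000 − (-0.381718)·(1.000000 − 1.200000) / (-0.381718 − 0.884140) = 1.000000 − (0.076344)/(-1.265858) = 1.060310
p(1.060310) = -0.038604
z₃ = 1.060310 − (-0.038604)·(1.060310 − 1.000000) / (-0.038604 − (-0.381718)) = 1.060310 − (-0.002328)/(0.343114) = 1.067095
p(1.067095) = 0.001965
z₄ = 1.067095 − 0.001965·(1.067095 − 1.060310) / (0.001965 − (-0.038604)) = 1.067095 − (0.000013)/(0.040569) = 1.066767

1.0603, 1.0671, 1.0668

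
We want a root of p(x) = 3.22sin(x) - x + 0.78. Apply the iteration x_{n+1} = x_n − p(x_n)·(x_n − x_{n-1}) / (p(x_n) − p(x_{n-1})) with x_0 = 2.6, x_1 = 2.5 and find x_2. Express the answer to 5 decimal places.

p(2.6) = -0.1600856, p(2.5) = 0.2070803
x_2 = 2.5000000 − 0.2070803·(2.5000000 − 2.6000000) / (0.2070803 − (-0.1600856)) = 2.5000000 − (-0.0207080)/(0.3671659) = 2.5563997

2.55640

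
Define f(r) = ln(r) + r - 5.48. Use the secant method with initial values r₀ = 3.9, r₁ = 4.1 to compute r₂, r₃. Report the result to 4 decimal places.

f(3.9) = -0.219023, f(4.1) = 0.030987
r₂ = 4.100000 − 0.030987·(4.100000 − 3.900000) / (0.030987 − (-0.219023)) = 4.100000 − (0.006197)/(0.250010) = 4.075211
f(4.075211) = 0.000134
r₃ = 4.075211 − 0.000134·(4.075211 − 4.100000) / (0.000134 − 0.030987) = 4.075211 − (-0.000003)/(-0.030853) = 4.075104

4.0752, 4.0751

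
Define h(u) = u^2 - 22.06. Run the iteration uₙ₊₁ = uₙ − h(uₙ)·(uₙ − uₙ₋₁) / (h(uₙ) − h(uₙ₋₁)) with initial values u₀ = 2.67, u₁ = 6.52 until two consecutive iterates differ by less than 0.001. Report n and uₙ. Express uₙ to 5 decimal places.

h(2.67) = -14.9311000, h(6.52) = 20.4504000
u₂ = 6.5200000 − 20.4504000·(3.8500000)/(35.3815000) = 4.2947116;  |Δ| = 2.2252884
h(4.2947116) = -3.6154519
u₃ = 4.2947116 − (-3.6154519)·(-2.2252884)/(-24.0658519) = 4.6290203;  |Δ| = 0.3343087
h(4.6290203) = -0.6321709
u₄ = 4.6290203 − (-0.6321709)·(0.3343087)/(2.9832810) = 4.6998619;  |Δ| = 0.0708415
h(4.6998619) = 0.0287015
u₅ = 4.6998619 − 0.0287015·(0.0708415)/(0.6608724) = 4.6967852;  |Δ| = 0.0030766
h(4.6967852) = -0.0002085
u₆ = 4.6967852 − (-0.0002085)·(-0.0030766)/(-0.0289100) = 4.6968074;  |Δ| = 0.0000222
|u₆ − u₅| = 0.0000222 < 0.001

n = 6, uₙ = 4.69681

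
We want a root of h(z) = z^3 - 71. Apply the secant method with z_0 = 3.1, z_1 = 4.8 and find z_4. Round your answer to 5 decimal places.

4.14193

h(3.1) = -41.2090000, h(4.8) = 39.5920000
z_2 = 4.8000000 − 39.5920000·(4.8000000 − 3.1000000) / (39.5920000 − (-41.2090000)) = 4.8000000 − (67.3064000)/(80.8010000) = 3.9670103
h(3.9670103) = -8.5704812
z_3 = 3.9670103 − (-8.5704812)·(3.9670103 − 4.8000000) / (-8.5704812 − 39.5920000) = 3.9670103 − (7.1391225)/(-48.1624812) = 4.1152403
h(4.1152403) = -1.3075730
z_4 = 4.1152403 − (-1.3075730)·(4.1152403 − 3.9670103) / (-1.3075730 − (-8.5704812)) = 4.1152403 − (-0.1938215)/(7.2629082) = 4.1419268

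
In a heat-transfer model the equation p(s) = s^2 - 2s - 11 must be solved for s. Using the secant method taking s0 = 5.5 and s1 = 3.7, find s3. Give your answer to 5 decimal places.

4.47798

p(5.5) = 8.2500000, p(3.7) = -4.7100000
s2 = 3.7000000 − (-4.7100000)·(3.7000000 − 5.5000000) / (-4.7100000 − 8.2500000) = 3.7000000 − (8.4780000)/(-12.9600000) = 4.3541667
p(4.3541667) = -0.7495660
s3 = 4.3541667 − (-0.7495660)·(4.3541667 − 3.7000000) / (-0.7495660 − (-4.7100000)) = 4.3541667 − (-0.4903411)/(3.9604340) = 4.4779766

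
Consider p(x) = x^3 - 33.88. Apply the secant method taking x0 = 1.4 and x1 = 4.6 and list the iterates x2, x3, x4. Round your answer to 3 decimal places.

2.453, 2.950, 3.324

p(1.4) = -31.13600, p(4.6) = 63.45600
x2 = 4.60000 − 63.45600·(4.60000 − 1.40000) / (63.45600 − (-31.13600)) = 4.60000 − (203.05920)/(94.59200) = 2.45332
p(2.45332) = -19.11409
x3 = 2.45332 − (-19.11409)·(2.45332 − 4.60000) / (-19.11409 − 63.45600) = 2.45332 − (41.03193)/(-82.57009) = 2.95025
p(2.95025) = -8.20110
x4 = 2.95025 − (-8.20110)·(2.95025 − 2.45332) / (-8.20110 − (-19.11409)) = 2.95025 − (-4.07541)/(10.91299) = 3.32370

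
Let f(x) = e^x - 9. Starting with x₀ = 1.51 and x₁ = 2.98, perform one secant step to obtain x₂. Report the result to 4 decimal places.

1.9437

f(1.51) = -4.473269, f(2.98) = 10.687817
x₂ = 2.980000 − 10.687817·(2.980000 − 1.510000) / (10.687817 − (-4.473269)) = 2.980000 − (15.711090)/(15.161086) = 1.943723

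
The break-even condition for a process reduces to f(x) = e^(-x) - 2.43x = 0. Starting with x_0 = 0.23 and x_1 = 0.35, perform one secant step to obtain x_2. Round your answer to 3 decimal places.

0.304

f(0.23) = 0.23563, f(0.35) = -0.14581
x_2 = 0.35000 − (-0.14581)·(0.35000 − 0.23000) / (-0.14581 − 0.23563) = 0.35000 − (-0.01750)/(-0.38145) = 0.30413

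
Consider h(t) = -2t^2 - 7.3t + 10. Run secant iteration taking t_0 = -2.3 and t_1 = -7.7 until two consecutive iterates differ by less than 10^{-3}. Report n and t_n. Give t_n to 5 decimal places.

n = 7, t_n = -4.71128

h(-2.3) = 16.2100000, h(-7.7) = -52.3700000
t_2 = -7.7000000 − (-52.3700000)·(-5.4000000)/(-68.5800000) = -3.5763780;  |Δ| = 4.1236220
h(-3.5763780) = 10.5266005
t_3 = -3.5763780 − 10.5266005·(4.1236220)/(62.8966005) = -4.2665221;  |Δ| = 0.6901442
h(-4.2665221) = 4.7391895
t_4 = -4.2665221 − 4.7391895·(-0.6901442)/(-5.7874111) = -4.8316667;  |Δ| = 0.5651446
h(-4.8316667) = -1.4188392
t_5 = -4.8316667 − (-1.4188392)·(-0.5651446)/(-6.1580287) = -4.7014547;  |Δ| = 0.1302120
h(-4.7014547) = 0.1132669
t_6 = -4.7014547 − 0.1132669·(0.1302120)/(1.5321061) = -4.7110811;  |Δ| = 0.0096264
h(-4.7110811) = 0.0023216
t_7 = -4.7110811 − 0.0023216·(-0.0096264)/(-0.1109453) = -4.7112826;  |Δ| = 0.0002014
|t_7 − t_6| = 0.0002014 < 10^{-3}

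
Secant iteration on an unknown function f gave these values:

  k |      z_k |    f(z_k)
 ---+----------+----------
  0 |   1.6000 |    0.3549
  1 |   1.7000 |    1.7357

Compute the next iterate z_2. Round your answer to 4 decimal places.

1.5743

z_2 = 1.7000 − 1.7357·(1.7000 − 1.6000) / (1.7357 − 0.3549)
   = 1.7000 − (0.173570)/(1.380800) = 1.574298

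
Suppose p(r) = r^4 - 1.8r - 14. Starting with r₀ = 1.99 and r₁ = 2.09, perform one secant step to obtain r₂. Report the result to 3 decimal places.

2.049

p(1.99) = -1.89961, p(2.09) = 1.31830
r₂ = 2.09000 − 1.31830·(2.09000 − 1.99000) / (1.31830 − (-1.89961)) = 2.09000 − (0.13183)/(3.21791) = 2.04903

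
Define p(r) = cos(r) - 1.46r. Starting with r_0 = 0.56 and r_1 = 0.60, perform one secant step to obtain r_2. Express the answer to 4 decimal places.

0.5748

p(0.56) = 0.029655, p(0.60) = -0.050664
r_2 = 0.600000 − (-0.050664)·(0.600000 − 0.560000) / (-0.050664 − 0.029655) = 0.600000 − (-0.002027)/(-0.080319) = 0.574769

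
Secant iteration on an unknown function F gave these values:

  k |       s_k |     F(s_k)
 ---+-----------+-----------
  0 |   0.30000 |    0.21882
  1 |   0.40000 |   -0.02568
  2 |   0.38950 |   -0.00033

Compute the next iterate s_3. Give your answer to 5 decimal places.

s_3 = 0.38950 − (-0.00033)·(0.38950 − 0.40000) / (-0.00033 − (-0.02568))
   = 0.38950 − (0.0000035)/(0.0253500) = 0.3893633

0.38936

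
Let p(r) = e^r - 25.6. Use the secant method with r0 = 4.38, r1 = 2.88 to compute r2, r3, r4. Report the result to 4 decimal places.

p(4.38) = 54.238033, p(2.88) = -7.785727
r2 = 2.880000 − (-7.785727)·(2.880000 − 4.380000) / (-7.785727 − 54.238033) = 2.880000 − (11.678590)/(-62.023760) = 3.068292
p(3.068292) = -4.094855
r3 = 3.068292 − (-4.094855)·(3.068292 − 2.880000) / (-4.094855 − (-7.785727)) = 3.068292 − (-0.771029)/(3.690872) = 3.277194
p(3.277194) = 0.901302
r4 = 3.277194 − 0.901302·(3.277194 − 3.068292) / (0.901302 − (-4.094855)) = 3.277194 − (0.188284)/(4.996158) = 3.239508

3.0683, 3.2772, 3.2395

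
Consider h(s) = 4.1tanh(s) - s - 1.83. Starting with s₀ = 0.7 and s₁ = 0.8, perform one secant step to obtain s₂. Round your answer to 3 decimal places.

h(0.7) = -0.05209, h(0.8) = 0.09255
s₂ = 0.80000 − 0.09255·(0.80000 − 0.70000) / (0.09255 − (-0.05209)) = 0.80000 − (0.00926)/(0.14464) = 0.73601

0.736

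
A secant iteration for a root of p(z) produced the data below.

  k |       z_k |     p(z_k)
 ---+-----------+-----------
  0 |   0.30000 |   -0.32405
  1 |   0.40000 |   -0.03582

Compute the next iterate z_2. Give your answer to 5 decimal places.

z_2 = 0.40000 − (-0.03582)·(0.40000 − 0.30000) / (-0.03582 − (-0.32405))
   = 0.40000 − (-0.0035820)/(0.2882300) = 0.4124276

0.41243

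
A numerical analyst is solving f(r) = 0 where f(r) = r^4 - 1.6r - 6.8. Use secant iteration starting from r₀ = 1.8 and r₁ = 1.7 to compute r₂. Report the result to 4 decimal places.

1.7588

f(1.8) = 0.817600, f(1.7) = -1.167900
r₂ = 1.700000 − (-1.167900)·(1.700000 − 1.800000) / (-1.167900 − 0.817600) = 1.700000 − (0.116790)/(-1.985500) = 1.758821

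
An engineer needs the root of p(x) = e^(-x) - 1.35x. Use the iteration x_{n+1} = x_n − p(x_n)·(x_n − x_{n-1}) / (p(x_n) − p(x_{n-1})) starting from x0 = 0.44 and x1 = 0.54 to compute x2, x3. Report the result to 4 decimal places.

p(0.44) = 0.050036, p(0.54) = -0.146252
x2 = 0.540000 − (-0.146252)·(0.540000 − 0.440000) / (-0.146252 − 0.050036) = 0.540000 − (-0.014625)/(-0.196288) = 0.465491
p(0.465491) = -0.000587
x3 = 0.465491 − (-0.000587)·(0.465491 − 0.540000) / (-0.000587 − (-0.146252)) = 0.465491 − (0.000044)/(0.145665) = 0.465191

0.4655, 0.4652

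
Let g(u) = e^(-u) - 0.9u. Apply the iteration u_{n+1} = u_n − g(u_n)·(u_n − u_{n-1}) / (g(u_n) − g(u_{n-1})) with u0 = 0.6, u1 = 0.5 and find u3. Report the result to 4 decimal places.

0.6061

g(0.6) = 0.008812, g(0.5) = 0.156531
u2 = 0.500000 − 0.156531·(0.500000 − 0.600000) / (0.156531 − 0.008812) = 0.500000 − (-0.015653)/(0.147719) = 0.605965
g(0.605965) = 0.000179
u3 = 0.605965 − 0.000179·(0.605965 − 0.500000) / (0.000179 − 0.156531) = 0.605965 − (0.000019)/(-0.156352) = 0.606086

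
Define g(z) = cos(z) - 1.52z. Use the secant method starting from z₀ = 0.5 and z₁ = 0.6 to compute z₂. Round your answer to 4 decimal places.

0.5576

g(0.5) = 0.117583, g(0.6) = -0.086664
z₂ = 0.600000 − (-0.086664)·(0.600000 − 0.500000) / (-0.086664 − 0.117583) = 0.600000 − (-0.008666)/(-0.204247) = 0.557569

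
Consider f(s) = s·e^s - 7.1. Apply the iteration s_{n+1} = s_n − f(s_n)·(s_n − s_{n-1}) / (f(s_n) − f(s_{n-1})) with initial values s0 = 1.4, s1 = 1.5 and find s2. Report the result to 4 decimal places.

f(1.4) = -1.422720, f(1.5) = -0.377466
s2 = 1.500000 − (-0.377466)·(1.500000 − 1.400000) / (-0.377466 − (-1.422720)) = 1.500000 − (-0.037747)/(1.045254) = 1.536112

1.5361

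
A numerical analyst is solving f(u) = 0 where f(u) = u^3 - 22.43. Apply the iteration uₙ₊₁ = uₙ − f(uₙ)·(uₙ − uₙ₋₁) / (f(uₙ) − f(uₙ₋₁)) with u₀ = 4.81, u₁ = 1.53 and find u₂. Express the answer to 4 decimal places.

2.1040

f(4.81) = 88.854641, f(1.53) = -18.848423
u₂ = 1.530000 − (-18.848423)·(1.530000 − 4.810000) / (-18.848423 − 88.854641) = 1.530000 − (61.822827)/(-107.703064) = 2.104012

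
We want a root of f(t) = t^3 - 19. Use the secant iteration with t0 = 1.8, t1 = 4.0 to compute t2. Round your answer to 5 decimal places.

f(1.8) = -13.1680000, f(4.0) = 45.0000000
t2 = 4.0000000 − 45.0000000·(4.0000000 − 1.8000000) / (45.0000000 − (-13.1680000)) = 4.0000000 − (99.0000000)/(58.1680000) = 2.2980333

2.29803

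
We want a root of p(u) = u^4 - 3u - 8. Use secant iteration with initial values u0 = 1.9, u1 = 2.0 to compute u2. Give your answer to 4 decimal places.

p(1.9) = -0.667900, p(2.0) = 2.000000
u2 = 2.000000 − 2.000000·(2.000000 − 1.900000) / (2.000000 − (-0.667900)) = 2.000000 − (0.200000)/(2.667900) = 1.925035

1.9250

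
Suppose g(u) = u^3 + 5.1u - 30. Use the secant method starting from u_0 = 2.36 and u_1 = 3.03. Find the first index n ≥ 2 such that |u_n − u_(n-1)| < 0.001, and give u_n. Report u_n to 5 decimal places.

g(2.36) = -4.8197440, g(3.03) = 13.2711270
u_2 = 3.0300000 − 13.2711270·(0.6700000)/(18.0908710) = 2.5385004;  |Δ| = 0.4914996
g(2.5385004) = -0.6955902
u_3 = 2.5385004 − (-0.6955902)·(-0.4914996)/(-13.9667172) = 2.5629788;  |Δ| = 0.0244784
g(2.5629788) = -0.0929584
u_4 = 2.5629788 − (-0.0929584)·(0.0244784)/(0.6026319) = 2.5667547;  |Δ| = 0.0037759
g(2.5667547) = 0.0008181
u_5 = 2.5667547 − 0.0008181·(0.0037759)/(0.0937764) = 2.5667217;  |Δ| = 0.0000329
|u_5 − u_4| = 0.0000329 < 0.001

n = 5, u_n = 2.56672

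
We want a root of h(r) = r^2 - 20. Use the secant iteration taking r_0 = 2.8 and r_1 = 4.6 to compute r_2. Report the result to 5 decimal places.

4.44324

h(2.8) = -12.1600000, h(4.6) = 1.1600000
r_2 = 4.6000000 − 1.1600000·(4.6000000 − 2.8000000) / (1.1600000 − (-12.1600000)) = 4.6000000 − (2.0880000)/(13.3200000) = 4.4432432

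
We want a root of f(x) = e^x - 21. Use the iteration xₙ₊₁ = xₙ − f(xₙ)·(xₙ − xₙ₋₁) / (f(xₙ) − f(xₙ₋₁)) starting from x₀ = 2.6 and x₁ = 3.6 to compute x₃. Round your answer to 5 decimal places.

3.01409

f(2.6) = -7.5362620, f(3.6) = 15.5982344
x₂ = 3.6000000 − 15.5982344·(3.6000000 − 2.6000000) / (15.5982344 − (-7.5362620)) = 3.6000000 − (15.5982344)/(23.1344964) = 2.9257586
f(2.9257586) = -2.3516320
x₃ = 2.9257586 − (-2.3516320)·(2.9257586 − 3.6000000) / (-2.3516320 − 15.5982344) = 2.9257586 − (1.5855676)/(-17.9498665) = 3.0140917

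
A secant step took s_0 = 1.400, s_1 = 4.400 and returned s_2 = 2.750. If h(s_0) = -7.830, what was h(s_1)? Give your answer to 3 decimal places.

9.570

The secant line through (1.400, -7.830) and (4.400, h(s_1)) crosses zero at s_2 = 2.750.
So (1.400, -7.830), (4.400, h(s_1)), (2.750, 0) are collinear:
h(s_1) = -7.830 · (4.400 − 2.750) / (1.400 − 2.750) = -7.830 · (1.65000)/(-1.35000) = 9.57000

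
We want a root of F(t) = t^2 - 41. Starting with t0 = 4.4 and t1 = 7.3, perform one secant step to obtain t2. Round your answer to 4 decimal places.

F(4.4) = -21.640000, F(7.3) = 12.290000
t2 = 7.300000 − 12.290000·(7.300000 − 4.400000) / (12.290000 − (-21.640000)) = 7.300000 − (35.641000)/(33.930000) = 6.249573

6.2496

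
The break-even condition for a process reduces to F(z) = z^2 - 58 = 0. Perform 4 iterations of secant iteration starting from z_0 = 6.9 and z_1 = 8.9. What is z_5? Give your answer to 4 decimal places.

7.6158

F(6.9) = -10.390000, F(8.9) = 21.210000
z_2 = 8.900000 − 21.210000·(8.900000 − 6.900000) / (21.210000 − (-10.390000)) = 8.900000 − (42.420000)/(31.600000) = 7.557595
F(7.557595) = -0.882759
z_3 = 7.557595 − (-0.882759)·(7.557595 − 8.900000) / (-0.882759 − 21.210000) = 7.557595 − (1.185020)/(-22.092759) = 7.611233
F(7.611233) = -0.069127
z_4 = 7.611233 − (-0.069127)·(7.611233 − 7.557595) / (-0.069127 − (-0.882759)) = 7.611233 − (-0.003708)/(0.813631) = 7.615791
F(7.615791) = 0.000265
z_5 = 7.615791 − 0.000265·(7.615791 − 7.611233) / (0.000265 − (-0.069127)) = 7.615791 − (0.000001)/(0.069393) = 7.615773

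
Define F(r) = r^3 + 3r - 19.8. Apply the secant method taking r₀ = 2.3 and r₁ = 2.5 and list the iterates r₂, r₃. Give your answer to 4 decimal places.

F(2.3) = -0.733000, F(2.5) = 3.325000
r₂ = 2.500000 − 3.325000·(2.500000 − 2.300000) / (3.325000 − (-0.733000)) = 2.500000 − (0.665000)/(4.058000) = 2.336126
F(2.336126) = -0.042247
r₃ = 2.336126 − (-0.042247)·(2.336126 − 2.500000) / (-0.042247 − 3.325000) = 2.336126 − (0.006923)/(-3.367247) = 2.338182

2.3361, 2.3382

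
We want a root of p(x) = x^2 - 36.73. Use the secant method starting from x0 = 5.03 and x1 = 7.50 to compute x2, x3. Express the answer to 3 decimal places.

p(5.03) = -11.42910, p(7.50) = 19.52000
x2 = 7.50000 − 19.52000·(7.50000 − 5.03000) / (19.52000 − (-11.42910)) = 7.50000 − (48.21440)/(30.94910) = 5.94214
p(5.94214) = -1.42099
x3 = 5.94214 − (-1.42099)·(5.94214 − 7.50000) / (-1.42099 − 19.52000) = 5.94214 − (2.21370)/(-20.94099) = 6.04785

5.942, 6.048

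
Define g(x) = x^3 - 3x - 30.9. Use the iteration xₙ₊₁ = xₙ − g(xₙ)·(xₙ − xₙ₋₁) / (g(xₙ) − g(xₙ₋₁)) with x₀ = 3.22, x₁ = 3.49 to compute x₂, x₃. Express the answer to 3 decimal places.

g(3.22) = -7.17375, g(3.49) = 1.13855
x₂ = 3.49000 − 1.13855·(3.49000 − 3.22000) / (1.13855 − (-7.17375)) = 3.49000 − (0.30741)/(8.31230) = 3.45302
g(3.45302) = -0.08758
x₃ = 3.45302 − (-0.08758)·(3.45302 − 3.49000) / (-0.08758 − 1.13855) = 3.45302 − (0.00324)/(-1.22613) = 3.45566

3.453, 3.456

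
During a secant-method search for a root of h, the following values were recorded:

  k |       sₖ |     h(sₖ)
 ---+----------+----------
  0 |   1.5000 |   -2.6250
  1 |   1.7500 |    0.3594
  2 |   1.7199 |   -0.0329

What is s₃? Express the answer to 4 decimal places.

s₃ = 1.7199 − (-0.0329)·(1.7199 − 1.7500) / (-0.0329 − 0.3594)
   = 1.7199 − (0.000990)/(-0.392300) = 1.722424

1.7224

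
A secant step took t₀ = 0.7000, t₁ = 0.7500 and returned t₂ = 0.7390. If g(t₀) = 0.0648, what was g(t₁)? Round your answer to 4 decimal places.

-0.0183

The secant line through (0.7000, 0.0648) and (0.7500, g(t₁)) crosses zero at t₂ = 0.7390.
So (0.7000, 0.0648), (0.7500, g(t₁)), (0.7390, 0) are collinear:
g(t₁) = 0.0648 · (0.7500 − 0.7390) / (0.7000 − 0.7390) = 0.0648 · (0.011000)/(-0.039000) = -0.018277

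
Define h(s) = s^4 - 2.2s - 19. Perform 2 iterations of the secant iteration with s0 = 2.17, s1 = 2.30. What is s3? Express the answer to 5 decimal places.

h(2.17) = -1.6002608, h(2.30) = 3.9241000
s2 = 2.3000000 − 3.9241000·(2.3000000 − 2.1700000) / (3.9241000 − (-1.6002608)) = 2.3000000 − (0.5101330)/(5.5243608) = 2.2076576
h(2.2076576) = -0.1033894
s3 = 2.2076576 − (-0.1033894)·(2.2076576 − 2.3000000) / (-0.1033894 − 3.9241000) = 2.2076576 − (0.0095472)/(-4.0274894) = 2.2100281

2.21003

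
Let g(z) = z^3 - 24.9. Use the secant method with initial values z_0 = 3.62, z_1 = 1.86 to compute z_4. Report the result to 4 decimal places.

2.9072

g(3.62) = 22.537928, g(1.86) = -18.465144
z_2 = 1.860000 − (-18.465144)·(1.860000 − 3.620000) / (-18.465144 − 22.537928) = 1.860000 − (32.498653)/(-41.003072) = 2.652591
g(2.652591) = -6.235742
z_3 = 2.652591 − (-6.235742)·(2.652591 − 1.860000) / (-6.235742 − (-18.465144)) = 2.652591 − (-4.942391)/(12.229402) = 3.056731
g(3.056731) = 3.660878
z_4 = 3.056731 − 3.660878·(3.056731 − 2.652591) / (3.660878 − (-6.235742)) = 3.056731 − (1.479508)/(9.896620) = 2.907235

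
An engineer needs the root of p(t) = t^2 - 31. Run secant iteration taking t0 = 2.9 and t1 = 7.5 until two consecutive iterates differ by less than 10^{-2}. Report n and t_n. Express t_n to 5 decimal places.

n = 5, t_n = 5.56774

p(2.9) = -22.5900000, p(7.5) = 25.2500000
t2 = 7.5000000 − 25.2500000·(4.6000000)/(47.8400000) = 5.0721154;  |Δ| = 2.4278846
p(5.0721154) = -5.2736455
t3 = 5.0721154 − (-5.2736455)·(-2.4278846)/(-30.5236455) = 5.4915870;  |Δ| = 0.4194716
p(5.4915870) = -0.8424722
t4 = 5.4915870 − (-0.8424722)·(0.4194716)/(4.4311733) = 5.5713386;  |Δ| = 0.0797516
p(5.5713386) = 0.0398139
t5 = 5.5713386 − 0.0398139·(0.0797516)/(0.8822861) = 5.5677398;  |Δ| = 0.0035989
|t5 − t4| = 0.0035989 < 10^{-2}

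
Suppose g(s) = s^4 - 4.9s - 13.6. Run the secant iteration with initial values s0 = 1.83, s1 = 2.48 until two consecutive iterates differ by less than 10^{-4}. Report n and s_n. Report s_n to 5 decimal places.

n = 6, s_n = 2.22484

g(1.83) = -11.3518688, g(2.48) = 12.0754202
s2 = 2.4800000 − 12.0754202·(0.6500000)/(23.4272889) = 2.1449624;  |Δ| = 0.3350376
g(2.1449624) = -2.9423696
s3 = 2.1449624 − (-2.9423696)·(-0.3350376)/(-15.0177898) = 2.2106048;  |Δ| = 0.0656425
g(2.2106048) = -0.5514063
s4 = 2.2106048 − (-0.5514063)·(0.0656425)/(2.3909634) = 2.2257434;  |Δ| = 0.0151385
g(2.2257434) = 0.0353146
s5 = 2.2257434 − 0.0353146·(0.0151385)/(0.5867208) = 2.2248322;  |Δ| = 0.0009112
g(2.2248322) = -0.0003835
s6 = 2.2248322 − (-0.0003835)·(-0.0009112)/(-0.0356980) = 2.2248420;  |Δ| = 0.0000098
|s6 − s5| = 0.0000098 < 10^{-4}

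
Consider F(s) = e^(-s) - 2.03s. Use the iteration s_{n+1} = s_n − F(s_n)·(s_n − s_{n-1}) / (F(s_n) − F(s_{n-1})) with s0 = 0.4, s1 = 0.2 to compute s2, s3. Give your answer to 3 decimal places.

0.349, 0.348

F(0.4) = -0.14168, F(0.2) = 0.41273
s2 = 0.20000 − 0.41273·(0.20000 − 0.40000) / (0.41273 − (-0.14168)) = 0.20000 − (-0.08255)/(0.55441) = 0.34889
F(0.34889) = -0.00278
s3 = 0.34889 − (-0.00278)·(0.34889 − 0.20000) / (-0.00278 − 0.41273) = 0.34889 − (-0.00041)/(-0.41551) = 0.34790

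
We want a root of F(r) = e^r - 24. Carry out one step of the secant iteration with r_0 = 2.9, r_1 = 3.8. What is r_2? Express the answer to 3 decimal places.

3.098

F(2.9) = -5.82585, F(3.8) = 20.70118
r_2 = 3.80000 − 20.70118·(3.80000 − 2.90000) / (20.70118 − (-5.82585)) = 3.80000 − (18.63107)/(26.52704) = 3.09766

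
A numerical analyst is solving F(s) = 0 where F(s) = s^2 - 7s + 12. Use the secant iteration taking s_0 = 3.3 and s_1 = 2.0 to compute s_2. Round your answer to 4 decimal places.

3.1765

F(3.3) = -0.210000, F(2.0) = 2.000000
s_2 = 2.000000 − 2.000000·(2.000000 − 3.300000) / (2.000000 − (-0.210000)) = 2.000000 − (-2.600000)/(2.210000) = 3.176471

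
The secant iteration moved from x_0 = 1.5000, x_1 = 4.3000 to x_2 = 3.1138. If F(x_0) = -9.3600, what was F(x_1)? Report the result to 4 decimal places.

The secant line through (1.5000, -9.3600) and (4.3000, F(x_1)) crosses zero at x_2 = 3.1138.
So (1.5000, -9.3600), (4.3000, F(x_1)), (3.1138, 0) are collinear:
F(x_1) = -9.3600 · (4.3000 − 3.1138) / (1.5000 − 3.1138) = -9.3600 · (1.186200)/(-1.613800) = 6.879931

6.8799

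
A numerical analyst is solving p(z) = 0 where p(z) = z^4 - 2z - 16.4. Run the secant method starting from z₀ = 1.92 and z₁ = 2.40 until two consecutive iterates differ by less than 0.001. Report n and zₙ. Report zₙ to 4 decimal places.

p(1.92) = -6.650455, p(2.40) = 11.977600
z₂ = 2.400000 − 11.977600·(0.480000)/(18.628055) = 2.091366;  |Δ| = 0.308634
p(2.091366) = -1.452497
z₃ = 2.091366 − (-1.452497)·(-0.308634)/(-13.430097) = 2.124746;  |Δ| = 0.033379
p(2.124746) = -0.268383
z₄ = 2.124746 − (-0.268383)·(0.033379)/(1.184114) = 2.132311;  |Δ| = 0.007566
p(2.132311) = 0.008323
z₅ = 2.132311 − 0.008323·(0.007566)/(0.276706) = 2.132084;  |Δ| = 0.000228
|z₅ − z₄| = 0.000228 < 0.001

n = 5, zₙ = 2.1321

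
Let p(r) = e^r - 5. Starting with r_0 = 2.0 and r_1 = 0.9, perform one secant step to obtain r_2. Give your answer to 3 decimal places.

1.467

p(2.0) = 2.38906, p(0.9) = -2.54040
r_2 = 0.90000 − (-2.54040)·(0.90000 − 2.00000) / (-2.54040 − 2.38906) = 0.90000 − (2.79444)/(-4.92945) = 1.46689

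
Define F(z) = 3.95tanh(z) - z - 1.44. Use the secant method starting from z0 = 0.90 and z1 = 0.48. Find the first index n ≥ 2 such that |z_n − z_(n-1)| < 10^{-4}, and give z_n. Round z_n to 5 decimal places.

n = 5, z_n = 0.55664

F(0.90) = 0.4893766, F(0.48) = -0.1573377
z2 = 0.4800000 − (-0.1573377)·(-0.4200000)/(-0.6467143) = 0.5821809;  |Δ| = 0.1021809
F(0.5821809) = 0.0486016
z3 = 0.5821809 − 0.0486016·(0.1021809)/(0.2059394) = 0.5580662;  |Δ| = 0.0241147
F(0.5580662) = 0.0027717
z4 = 0.5580662 − 0.0027717·(-0.0241147)/(-0.0458299) = 0.5566078;  |Δ| = 0.0014584
F(0.5566078) = -0.0000557
z5 = 0.5566078 − (-0.0000557)·(-0.0014584)/(-0.0028273) = 0.5566365;  |Δ| = 0.0000287
|z5 − z4| = 0.0000287 < 10^{-4}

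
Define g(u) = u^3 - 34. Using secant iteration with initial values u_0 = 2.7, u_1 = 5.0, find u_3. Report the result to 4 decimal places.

g(2.7) = -14.317000, g(5.0) = 91.000000
u_2 = 5.000000 − 91.000000·(5.000000 − 2.700000) / (91.000000 − (-14.317000)) = 5.000000 − (209.300000)/(105.317000) = 3.012667
g(3.012667) = -6.656558
u_3 = 3.012667 − (-6.656558)·(3.012667 − 5.000000) / (-6.656558 − 91.000000) = 3.012667 − (13.228800)/(-97.656558) = 3.148129

3.1481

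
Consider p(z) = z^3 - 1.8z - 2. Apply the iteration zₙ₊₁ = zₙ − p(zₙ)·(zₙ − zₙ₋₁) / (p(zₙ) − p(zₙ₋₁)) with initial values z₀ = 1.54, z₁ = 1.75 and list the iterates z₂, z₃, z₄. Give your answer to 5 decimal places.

p(1.54) = -1.1197360, p(1.75) = 0.2093750
z₂ = 1.7500000 − 0.2093750·(1.7500000 − 1.5400000) / (0.2093750 − (-1.1197360)) = 1.7500000 − (0.0439688)/(1.3291110) = 1.7169187
p(1.7169187) = -0.0293040
z₃ = 1.7169187 − (-0.0293040)·(1.7169187 − 1.7500000) / (-0.0293040 − 0.2093750) = 1.7169187 − (0.0009694)/(-0.2386790) = 1.7209803
p(1.7209803) = -0.0006115
z₄ = 1.7209803 − (-0.0006115)·(1.7209803 − 1.7169187) / (-0.0006115 − (-0.0293040)) = 1.7209803 − (-0.0000025)/(0.0286925) = 1.7210668

1.71692, 1.72098, 1.72107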